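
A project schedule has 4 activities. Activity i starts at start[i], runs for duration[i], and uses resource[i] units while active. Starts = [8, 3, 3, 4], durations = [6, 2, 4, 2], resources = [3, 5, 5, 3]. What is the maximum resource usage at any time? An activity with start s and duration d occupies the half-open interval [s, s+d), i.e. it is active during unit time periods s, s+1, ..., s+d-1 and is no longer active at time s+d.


Each activity i is active on [start_i, start_i + duration_i).
Compute total resource usage per time slot:
  t=0: active resources = [], total = 0
  t=1: active resources = [], total = 0
  t=2: active resources = [], total = 0
  t=3: active resources = [5, 5], total = 10
  t=4: active resources = [5, 5, 3], total = 13
  t=5: active resources = [5, 3], total = 8
  t=6: active resources = [5], total = 5
  t=7: active resources = [], total = 0
  t=8: active resources = [3], total = 3
  t=9: active resources = [3], total = 3
  t=10: active resources = [3], total = 3
  t=11: active resources = [3], total = 3
  t=12: active resources = [3], total = 3
  t=13: active resources = [3], total = 3
Peak resource demand = 13

13


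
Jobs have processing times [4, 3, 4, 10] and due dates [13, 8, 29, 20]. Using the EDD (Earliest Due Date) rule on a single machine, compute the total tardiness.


Sort by due date (EDD order): [(3, 8), (4, 13), (10, 20), (4, 29)]
Compute completion times and tardiness:
  Job 1: p=3, d=8, C=3, tardiness=max(0,3-8)=0
  Job 2: p=4, d=13, C=7, tardiness=max(0,7-13)=0
  Job 3: p=10, d=20, C=17, tardiness=max(0,17-20)=0
  Job 4: p=4, d=29, C=21, tardiness=max(0,21-29)=0
Total tardiness = 0

0


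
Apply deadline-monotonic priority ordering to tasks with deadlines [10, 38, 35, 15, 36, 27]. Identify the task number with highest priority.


Sort tasks by relative deadline (ascending):
  Task 1: deadline = 10
  Task 4: deadline = 15
  Task 6: deadline = 27
  Task 3: deadline = 35
  Task 5: deadline = 36
  Task 2: deadline = 38
Priority order (highest first): [1, 4, 6, 3, 5, 2]
Highest priority task = 1

1


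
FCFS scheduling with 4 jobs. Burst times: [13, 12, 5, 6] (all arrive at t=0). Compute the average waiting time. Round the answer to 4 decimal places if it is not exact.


FCFS order (as given): [13, 12, 5, 6]
Waiting times:
  Job 1: wait = 0
  Job 2: wait = 13
  Job 3: wait = 25
  Job 4: wait = 30
Sum of waiting times = 68
Average waiting time = 68/4 = 17.0

17.0


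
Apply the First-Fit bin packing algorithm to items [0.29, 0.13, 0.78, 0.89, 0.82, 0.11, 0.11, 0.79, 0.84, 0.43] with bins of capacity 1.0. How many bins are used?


Place items sequentially using First-Fit:
  Item 0.29 -> new Bin 1
  Item 0.13 -> Bin 1 (now 0.42)
  Item 0.78 -> new Bin 2
  Item 0.89 -> new Bin 3
  Item 0.82 -> new Bin 4
  Item 0.11 -> Bin 1 (now 0.53)
  Item 0.11 -> Bin 1 (now 0.64)
  Item 0.79 -> new Bin 5
  Item 0.84 -> new Bin 6
  Item 0.43 -> new Bin 7
Total bins used = 7

7


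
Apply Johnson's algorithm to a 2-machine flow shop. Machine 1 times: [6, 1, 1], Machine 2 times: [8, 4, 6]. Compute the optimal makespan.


Apply Johnson's rule:
  Group 1 (a <= b): [(2, 1, 4), (3, 1, 6), (1, 6, 8)]
  Group 2 (a > b): []
Optimal job order: [2, 3, 1]
Schedule:
  Job 2: M1 done at 1, M2 done at 5
  Job 3: M1 done at 2, M2 done at 11
  Job 1: M1 done at 8, M2 done at 19
Makespan = 19

19


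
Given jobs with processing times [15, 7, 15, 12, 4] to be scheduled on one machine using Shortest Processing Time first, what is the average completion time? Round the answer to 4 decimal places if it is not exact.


Sort jobs by processing time (SPT order): [4, 7, 12, 15, 15]
Compute completion times sequentially:
  Job 1: processing = 4, completes at 4
  Job 2: processing = 7, completes at 11
  Job 3: processing = 12, completes at 23
  Job 4: processing = 15, completes at 38
  Job 5: processing = 15, completes at 53
Sum of completion times = 129
Average completion time = 129/5 = 25.8

25.8


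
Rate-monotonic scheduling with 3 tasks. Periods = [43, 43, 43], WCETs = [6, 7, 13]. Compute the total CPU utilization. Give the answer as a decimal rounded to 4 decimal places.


Compute individual utilizations (exact fractions):
  Task 1: C/T = 6/43 (approx. 0.1395)
  Task 2: C/T = 7/43 (approx. 0.1628)
  Task 3: C/T = 13/43 (approx. 0.3023)
Total utilization U = 6/43 + 7/43 + 13/43 = 26/43
Rounded to 4 decimal places: U = 0.6047
RM (Liu & Layland) bound for 3 tasks = 0.779763; compare with U = 26/43 (approx. 0.604651)
U <= bound, so schedulable by RM sufficient condition.

0.6047


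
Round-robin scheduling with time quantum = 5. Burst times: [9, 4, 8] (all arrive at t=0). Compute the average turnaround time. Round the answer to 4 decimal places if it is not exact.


Time quantum = 5
Execution trace:
  J1 runs 5 units, time = 5
  J2 runs 4 units, time = 9
  J3 runs 5 units, time = 14
  J1 runs 4 units, time = 18
  J3 runs 3 units, time = 21
Finish times: [18, 9, 21]
Average turnaround = 48/3 = 16.0

16.0


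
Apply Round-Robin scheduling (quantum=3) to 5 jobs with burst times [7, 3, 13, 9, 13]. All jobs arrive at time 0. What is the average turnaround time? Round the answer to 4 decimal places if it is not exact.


Time quantum = 3
Execution trace:
  J1 runs 3 units, time = 3
  J2 runs 3 units, time = 6
  J3 runs 3 units, time = 9
  J4 runs 3 units, time = 12
  J5 runs 3 units, time = 15
  J1 runs 3 units, time = 18
  J3 runs 3 units, time = 21
  J4 runs 3 units, time = 24
  J5 runs 3 units, time = 27
  J1 runs 1 units, time = 28
  J3 runs 3 units, time = 31
  J4 runs 3 units, time = 34
  J5 runs 3 units, time = 37
  J3 runs 3 units, time = 40
  J5 runs 3 units, time = 43
  J3 runs 1 units, time = 44
  J5 runs 1 units, time = 45
Finish times: [28, 6, 44, 34, 45]
Average turnaround = 157/5 = 31.4

31.4


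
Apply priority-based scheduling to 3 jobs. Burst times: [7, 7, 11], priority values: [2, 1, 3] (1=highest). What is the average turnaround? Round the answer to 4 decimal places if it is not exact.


Sort by priority (ascending = highest first):
Order: [(1, 7), (2, 7), (3, 11)]
Completion times:
  Priority 1, burst=7, C=7
  Priority 2, burst=7, C=14
  Priority 3, burst=11, C=25
Average turnaround = 46/3 = 15.3333

15.3333


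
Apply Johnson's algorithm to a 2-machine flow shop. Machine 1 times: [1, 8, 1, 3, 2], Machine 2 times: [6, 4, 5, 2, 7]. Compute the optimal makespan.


Apply Johnson's rule:
  Group 1 (a <= b): [(1, 1, 6), (3, 1, 5), (5, 2, 7)]
  Group 2 (a > b): [(2, 8, 4), (4, 3, 2)]
Optimal job order: [1, 3, 5, 2, 4]
Schedule:
  Job 1: M1 done at 1, M2 done at 7
  Job 3: M1 done at 2, M2 done at 12
  Job 5: M1 done at 4, M2 done at 19
  Job 2: M1 done at 12, M2 done at 23
  Job 4: M1 done at 15, M2 done at 25
Makespan = 25

25


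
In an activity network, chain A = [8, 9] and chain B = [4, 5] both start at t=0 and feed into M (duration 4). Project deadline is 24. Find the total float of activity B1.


Forward pass: ES(B1) = sum of predecessors on chain B = 0
EF = ES + duration = 0 + 4 = 4
Backward pass: LF(M) = deadline = 24; LS(M) = 24 - 4 = 20
LF(B1) = LS(M) - sum(successors on chain B) = 20 - 5 = 15
LS = LF - duration = 15 - 4 = 11
Total float = LS - ES = 11 - 0 = 11

11


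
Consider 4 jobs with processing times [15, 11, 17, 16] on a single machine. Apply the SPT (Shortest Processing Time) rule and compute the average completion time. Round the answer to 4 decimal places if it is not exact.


Sort jobs by processing time (SPT order): [11, 15, 16, 17]
Compute completion times sequentially:
  Job 1: processing = 11, completes at 11
  Job 2: processing = 15, completes at 26
  Job 3: processing = 16, completes at 42
  Job 4: processing = 17, completes at 59
Sum of completion times = 138
Average completion time = 138/4 = 34.5

34.5


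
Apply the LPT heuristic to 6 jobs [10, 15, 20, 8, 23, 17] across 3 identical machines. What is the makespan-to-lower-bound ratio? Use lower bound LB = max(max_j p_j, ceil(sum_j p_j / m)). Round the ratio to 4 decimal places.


LPT order: [23, 20, 17, 15, 10, 8]
Machine loads after assignment: [31, 30, 32]
LPT makespan = 32
Lower bound = max(max_job, ceil(total/3)) = max(23, 31) = 31
Ratio = 32 / 31 = 1.0323

1.0323


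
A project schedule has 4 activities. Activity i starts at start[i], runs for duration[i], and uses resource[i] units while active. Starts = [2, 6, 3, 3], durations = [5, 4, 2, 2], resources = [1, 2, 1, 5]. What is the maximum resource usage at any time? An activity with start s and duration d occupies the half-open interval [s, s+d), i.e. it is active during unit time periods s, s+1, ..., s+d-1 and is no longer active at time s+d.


Each activity i is active on [start_i, start_i + duration_i).
Compute total resource usage per time slot:
  t=0: active resources = [], total = 0
  t=1: active resources = [], total = 0
  t=2: active resources = [1], total = 1
  t=3: active resources = [1, 1, 5], total = 7
  t=4: active resources = [1, 1, 5], total = 7
  t=5: active resources = [1], total = 1
  t=6: active resources = [1, 2], total = 3
  t=7: active resources = [2], total = 2
  t=8: active resources = [2], total = 2
  t=9: active resources = [2], total = 2
Peak resource demand = 7

7


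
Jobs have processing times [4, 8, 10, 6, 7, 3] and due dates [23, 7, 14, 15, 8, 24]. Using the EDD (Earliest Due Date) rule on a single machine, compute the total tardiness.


Sort by due date (EDD order): [(8, 7), (7, 8), (10, 14), (6, 15), (4, 23), (3, 24)]
Compute completion times and tardiness:
  Job 1: p=8, d=7, C=8, tardiness=max(0,8-7)=1
  Job 2: p=7, d=8, C=15, tardiness=max(0,15-8)=7
  Job 3: p=10, d=14, C=25, tardiness=max(0,25-14)=11
  Job 4: p=6, d=15, C=31, tardiness=max(0,31-15)=16
  Job 5: p=4, d=23, C=35, tardiness=max(0,35-23)=12
  Job 6: p=3, d=24, C=38, tardiness=max(0,38-24)=14
Total tardiness = 61

61


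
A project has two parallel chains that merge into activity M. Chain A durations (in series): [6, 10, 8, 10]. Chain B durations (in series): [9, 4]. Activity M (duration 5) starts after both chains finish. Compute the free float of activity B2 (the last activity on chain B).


ES(B2) = sum of predecessors on chain B = 9
EF(B2) = ES + duration = 9 + 4 = 13
Successor of B2 is M. ES(M) = max(sum(A), sum(B)) = max(34, 13) = 34
Free float = ES(successor) - EF(current) = 34 - 13 = 21

21


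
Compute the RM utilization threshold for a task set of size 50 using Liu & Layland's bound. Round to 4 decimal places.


Compute 2^(1/50) = 1.0139594798
Subtract 1: 1.0139594798 - 1 = 0.0139594798
Multiply by n: 50 * 0.0139594798 = 0.6979739900
Round to 4 dp: 0.6980

0.6980


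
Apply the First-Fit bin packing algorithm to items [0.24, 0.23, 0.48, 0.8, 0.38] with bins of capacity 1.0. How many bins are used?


Place items sequentially using First-Fit:
  Item 0.24 -> new Bin 1
  Item 0.23 -> Bin 1 (now 0.47)
  Item 0.48 -> Bin 1 (now 0.95)
  Item 0.8 -> new Bin 2
  Item 0.38 -> new Bin 3
Total bins used = 3

3


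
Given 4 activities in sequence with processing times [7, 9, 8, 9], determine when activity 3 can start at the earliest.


Activity 3 starts after activities 1 through 2 complete.
Predecessor durations: [7, 9]
ES = 7 + 9 = 16

16


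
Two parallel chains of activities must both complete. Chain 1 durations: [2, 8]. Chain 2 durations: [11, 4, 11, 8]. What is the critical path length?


Path A total = 2 + 8 = 10
Path B total = 11 + 4 + 11 + 8 = 34
Critical path = longest path = max(10, 34) = 34

34


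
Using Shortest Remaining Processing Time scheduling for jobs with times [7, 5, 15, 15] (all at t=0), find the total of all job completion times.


Since all jobs arrive at t=0, SRPT equals SPT ordering.
SPT order: [5, 7, 15, 15]
Completion times:
  Job 1: p=5, C=5
  Job 2: p=7, C=12
  Job 3: p=15, C=27
  Job 4: p=15, C=42
Total completion time = 5 + 12 + 27 + 42 = 86

86


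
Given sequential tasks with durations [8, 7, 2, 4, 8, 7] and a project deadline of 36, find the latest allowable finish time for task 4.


LF(activity 4) = deadline - sum of successor durations
Successors: activities 5 through 6 with durations [8, 7]
Sum of successor durations = 15
LF = 36 - 15 = 21

21


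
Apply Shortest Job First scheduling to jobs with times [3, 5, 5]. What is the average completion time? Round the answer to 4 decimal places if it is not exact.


SJF order (ascending): [3, 5, 5]
Completion times:
  Job 1: burst=3, C=3
  Job 2: burst=5, C=8
  Job 3: burst=5, C=13
Average completion = 24/3 = 8.0

8.0


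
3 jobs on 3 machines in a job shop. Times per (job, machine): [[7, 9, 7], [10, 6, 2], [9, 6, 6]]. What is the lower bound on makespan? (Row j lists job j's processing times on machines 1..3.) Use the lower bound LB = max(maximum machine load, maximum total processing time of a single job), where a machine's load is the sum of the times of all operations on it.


Machine loads:
  Machine 1: 7 + 10 + 9 = 26
  Machine 2: 9 + 6 + 6 = 21
  Machine 3: 7 + 2 + 6 = 15
Max machine load = 26
Job totals:
  Job 1: 23
  Job 2: 18
  Job 3: 21
Max job total = 23
Lower bound = max(26, 23) = 26

26


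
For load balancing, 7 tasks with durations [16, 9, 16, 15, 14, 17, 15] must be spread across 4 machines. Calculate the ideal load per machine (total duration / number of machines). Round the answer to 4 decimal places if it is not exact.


Total processing time = 16 + 9 + 16 + 15 + 14 + 17 + 15 = 102
Number of machines = 4
Ideal balanced load = 102 / 4 = 25.5

25.5


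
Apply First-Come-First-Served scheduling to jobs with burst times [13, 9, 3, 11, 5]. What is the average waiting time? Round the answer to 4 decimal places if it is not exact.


FCFS order (as given): [13, 9, 3, 11, 5]
Waiting times:
  Job 1: wait = 0
  Job 2: wait = 13
  Job 3: wait = 22
  Job 4: wait = 25
  Job 5: wait = 36
Sum of waiting times = 96
Average waiting time = 96/5 = 19.2

19.2


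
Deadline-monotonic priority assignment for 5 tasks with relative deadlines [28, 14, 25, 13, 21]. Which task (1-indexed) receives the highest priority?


Sort tasks by relative deadline (ascending):
  Task 4: deadline = 13
  Task 2: deadline = 14
  Task 5: deadline = 21
  Task 3: deadline = 25
  Task 1: deadline = 28
Priority order (highest first): [4, 2, 5, 3, 1]
Highest priority task = 4

4


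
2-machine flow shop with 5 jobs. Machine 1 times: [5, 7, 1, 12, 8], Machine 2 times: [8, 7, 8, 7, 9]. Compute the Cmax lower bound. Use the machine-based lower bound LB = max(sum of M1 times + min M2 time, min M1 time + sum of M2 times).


LB1 = sum(M1 times) + min(M2 times) = 33 + 7 = 40
LB2 = min(M1 times) + sum(M2 times) = 1 + 39 = 40
Lower bound = max(LB1, LB2) = max(40, 40) = 40

40


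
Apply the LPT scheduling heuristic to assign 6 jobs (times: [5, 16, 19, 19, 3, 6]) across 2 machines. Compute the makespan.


Sort jobs in decreasing order (LPT): [19, 19, 16, 6, 5, 3]
Assign each job to the least loaded machine:
  Machine 1: jobs [19, 16], load = 35
  Machine 2: jobs [19, 6, 5, 3], load = 33
Makespan = max load = 35

35


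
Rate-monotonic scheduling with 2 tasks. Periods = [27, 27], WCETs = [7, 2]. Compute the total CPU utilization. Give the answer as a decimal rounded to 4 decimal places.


Compute individual utilizations (exact fractions):
  Task 1: C/T = 7/27 (approx. 0.2593)
  Task 2: C/T = 2/27 (approx. 0.0741)
Total utilization U = 7/27 + 2/27 = 1/3
Rounded to 4 decimal places: U = 0.3333
RM (Liu & Layland) bound for 2 tasks = 0.828427; compare with U = 1/3 (approx. 0.333333)
U <= bound, so schedulable by RM sufficient condition.

0.3333


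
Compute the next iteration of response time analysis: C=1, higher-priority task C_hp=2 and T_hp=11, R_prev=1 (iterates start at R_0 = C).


R_next = C + ceil(R_prev / T_hp) * C_hp
ceil(1 / 11) = ceil(0.0909) = 1
Interference = 1 * 2 = 2
R_next = 1 + 2 = 3

3


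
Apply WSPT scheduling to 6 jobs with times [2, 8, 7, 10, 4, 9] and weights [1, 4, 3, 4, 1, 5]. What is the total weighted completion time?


Compute p/w ratios and sort ascending (WSPT): [(9, 5), (2, 1), (8, 4), (7, 3), (10, 4), (4, 1)]
Compute weighted completion times:
  Job (p=9,w=5): C=9, w*C=5*9=45
  Job (p=2,w=1): C=11, w*C=1*11=11
  Job (p=8,w=4): C=19, w*C=4*19=76
  Job (p=7,w=3): C=26, w*C=3*26=78
  Job (p=10,w=4): C=36, w*C=4*36=144
  Job (p=4,w=1): C=40, w*C=1*40=40
Total weighted completion time = 394

394


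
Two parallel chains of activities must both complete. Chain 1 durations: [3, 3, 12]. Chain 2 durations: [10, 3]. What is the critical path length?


Path A total = 3 + 3 + 12 = 18
Path B total = 10 + 3 = 13
Critical path = longest path = max(18, 13) = 18

18


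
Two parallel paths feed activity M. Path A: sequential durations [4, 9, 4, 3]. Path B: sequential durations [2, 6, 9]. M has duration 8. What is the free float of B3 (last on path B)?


ES(B3) = sum of predecessors on chain B = 8
EF(B3) = ES + duration = 8 + 9 = 17
Successor of B3 is M. ES(M) = max(sum(A), sum(B)) = max(20, 17) = 20
Free float = ES(successor) - EF(current) = 20 - 17 = 3

3


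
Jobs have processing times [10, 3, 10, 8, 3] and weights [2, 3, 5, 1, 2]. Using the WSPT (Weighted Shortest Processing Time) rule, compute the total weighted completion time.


Compute p/w ratios and sort ascending (WSPT): [(3, 3), (3, 2), (10, 5), (10, 2), (8, 1)]
Compute weighted completion times:
  Job (p=3,w=3): C=3, w*C=3*3=9
  Job (p=3,w=2): C=6, w*C=2*6=12
  Job (p=10,w=5): C=16, w*C=5*16=80
  Job (p=10,w=2): C=26, w*C=2*26=52
  Job (p=8,w=1): C=34, w*C=1*34=34
Total weighted completion time = 187

187


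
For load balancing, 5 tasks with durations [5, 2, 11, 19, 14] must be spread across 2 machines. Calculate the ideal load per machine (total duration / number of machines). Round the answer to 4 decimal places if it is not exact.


Total processing time = 5 + 2 + 11 + 19 + 14 = 51
Number of machines = 2
Ideal balanced load = 51 / 2 = 25.5

25.5


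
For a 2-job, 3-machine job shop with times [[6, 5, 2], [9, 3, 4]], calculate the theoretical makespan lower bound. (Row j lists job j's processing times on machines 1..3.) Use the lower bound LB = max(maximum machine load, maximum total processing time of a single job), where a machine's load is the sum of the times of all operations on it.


Machine loads:
  Machine 1: 6 + 9 = 15
  Machine 2: 5 + 3 = 8
  Machine 3: 2 + 4 = 6
Max machine load = 15
Job totals:
  Job 1: 13
  Job 2: 16
Max job total = 16
Lower bound = max(15, 16) = 16

16


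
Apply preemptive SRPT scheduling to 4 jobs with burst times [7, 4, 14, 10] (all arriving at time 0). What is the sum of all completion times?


Since all jobs arrive at t=0, SRPT equals SPT ordering.
SPT order: [4, 7, 10, 14]
Completion times:
  Job 1: p=4, C=4
  Job 2: p=7, C=11
  Job 3: p=10, C=21
  Job 4: p=14, C=35
Total completion time = 4 + 11 + 21 + 35 = 71

71


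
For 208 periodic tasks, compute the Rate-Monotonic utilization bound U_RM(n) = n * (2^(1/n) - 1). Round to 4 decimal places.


Compute 2^(1/208) = 1.0033379971
Subtract 1: 1.0033379971 - 1 = 0.0033379971
Multiply by n: 208 * 0.0033379971 = 0.6943033968
Round to 4 dp: 0.6943

0.6943


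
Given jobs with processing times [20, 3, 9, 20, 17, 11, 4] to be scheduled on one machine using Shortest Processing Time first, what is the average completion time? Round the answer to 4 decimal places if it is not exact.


Sort jobs by processing time (SPT order): [3, 4, 9, 11, 17, 20, 20]
Compute completion times sequentially:
  Job 1: processing = 3, completes at 3
  Job 2: processing = 4, completes at 7
  Job 3: processing = 9, completes at 16
  Job 4: processing = 11, completes at 27
  Job 5: processing = 17, completes at 44
  Job 6: processing = 20, completes at 64
  Job 7: processing = 20, completes at 84
Sum of completion times = 245
Average completion time = 245/7 = 35.0

35.0


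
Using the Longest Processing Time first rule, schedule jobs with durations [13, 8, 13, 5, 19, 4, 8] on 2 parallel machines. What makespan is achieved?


Sort jobs in decreasing order (LPT): [19, 13, 13, 8, 8, 5, 4]
Assign each job to the least loaded machine:
  Machine 1: jobs [19, 8, 5, 4], load = 36
  Machine 2: jobs [13, 13, 8], load = 34
Makespan = max load = 36

36


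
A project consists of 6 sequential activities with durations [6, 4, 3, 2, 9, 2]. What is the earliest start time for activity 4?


Activity 4 starts after activities 1 through 3 complete.
Predecessor durations: [6, 4, 3]
ES = 6 + 4 + 3 = 13

13


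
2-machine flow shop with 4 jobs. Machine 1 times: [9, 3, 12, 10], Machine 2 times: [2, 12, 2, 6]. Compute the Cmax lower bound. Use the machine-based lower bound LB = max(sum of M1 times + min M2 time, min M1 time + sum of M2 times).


LB1 = sum(M1 times) + min(M2 times) = 34 + 2 = 36
LB2 = min(M1 times) + sum(M2 times) = 3 + 22 = 25
Lower bound = max(LB1, LB2) = max(36, 25) = 36

36


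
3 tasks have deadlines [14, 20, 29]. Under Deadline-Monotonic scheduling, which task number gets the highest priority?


Sort tasks by relative deadline (ascending):
  Task 1: deadline = 14
  Task 2: deadline = 20
  Task 3: deadline = 29
Priority order (highest first): [1, 2, 3]
Highest priority task = 1

1


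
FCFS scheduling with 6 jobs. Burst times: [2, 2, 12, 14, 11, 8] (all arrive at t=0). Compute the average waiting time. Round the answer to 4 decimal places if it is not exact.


FCFS order (as given): [2, 2, 12, 14, 11, 8]
Waiting times:
  Job 1: wait = 0
  Job 2: wait = 2
  Job 3: wait = 4
  Job 4: wait = 16
  Job 5: wait = 30
  Job 6: wait = 41
Sum of waiting times = 93
Average waiting time = 93/6 = 15.5

15.5


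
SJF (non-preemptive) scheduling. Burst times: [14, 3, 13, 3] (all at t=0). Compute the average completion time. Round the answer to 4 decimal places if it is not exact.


SJF order (ascending): [3, 3, 13, 14]
Completion times:
  Job 1: burst=3, C=3
  Job 2: burst=3, C=6
  Job 3: burst=13, C=19
  Job 4: burst=14, C=33
Average completion = 61/4 = 15.25

15.25


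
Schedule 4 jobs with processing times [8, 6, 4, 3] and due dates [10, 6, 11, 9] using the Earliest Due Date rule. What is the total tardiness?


Sort by due date (EDD order): [(6, 6), (3, 9), (8, 10), (4, 11)]
Compute completion times and tardiness:
  Job 1: p=6, d=6, C=6, tardiness=max(0,6-6)=0
  Job 2: p=3, d=9, C=9, tardiness=max(0,9-9)=0
  Job 3: p=8, d=10, C=17, tardiness=max(0,17-10)=7
  Job 4: p=4, d=11, C=21, tardiness=max(0,21-11)=10
Total tardiness = 17

17


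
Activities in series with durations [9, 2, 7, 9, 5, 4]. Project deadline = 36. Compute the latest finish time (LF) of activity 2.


LF(activity 2) = deadline - sum of successor durations
Successors: activities 3 through 6 with durations [7, 9, 5, 4]
Sum of successor durations = 25
LF = 36 - 25 = 11

11


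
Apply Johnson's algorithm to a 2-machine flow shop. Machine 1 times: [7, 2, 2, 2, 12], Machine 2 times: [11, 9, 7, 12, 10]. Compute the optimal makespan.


Apply Johnson's rule:
  Group 1 (a <= b): [(2, 2, 9), (3, 2, 7), (4, 2, 12), (1, 7, 11)]
  Group 2 (a > b): [(5, 12, 10)]
Optimal job order: [2, 3, 4, 1, 5]
Schedule:
  Job 2: M1 done at 2, M2 done at 11
  Job 3: M1 done at 4, M2 done at 18
  Job 4: M1 done at 6, M2 done at 30
  Job 1: M1 done at 13, M2 done at 41
  Job 5: M1 done at 25, M2 done at 51
Makespan = 51

51


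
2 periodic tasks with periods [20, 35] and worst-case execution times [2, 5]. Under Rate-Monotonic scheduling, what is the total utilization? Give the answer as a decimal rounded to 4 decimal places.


Compute individual utilizations (exact fractions):
  Task 1: C/T = 2/20 = 1/10 (approx. 0.1)
  Task 2: C/T = 5/35 = 1/7 (approx. 0.1429)
Total utilization U = 1/10 + 1/7 = 17/70
Rounded to 4 decimal places: U = 0.2429
RM (Liu & Layland) bound for 2 tasks = 0.828427; compare with U = 17/70 (approx. 0.242857)
U <= bound, so schedulable by RM sufficient condition.

0.2429


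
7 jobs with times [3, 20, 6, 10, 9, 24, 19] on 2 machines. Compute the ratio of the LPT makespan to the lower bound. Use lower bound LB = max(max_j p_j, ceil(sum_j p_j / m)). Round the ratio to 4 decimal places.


LPT order: [24, 20, 19, 10, 9, 6, 3]
Machine loads after assignment: [46, 45]
LPT makespan = 46
Lower bound = max(max_job, ceil(total/2)) = max(24, 46) = 46
Ratio = 46 / 46 = 1.0

1.0


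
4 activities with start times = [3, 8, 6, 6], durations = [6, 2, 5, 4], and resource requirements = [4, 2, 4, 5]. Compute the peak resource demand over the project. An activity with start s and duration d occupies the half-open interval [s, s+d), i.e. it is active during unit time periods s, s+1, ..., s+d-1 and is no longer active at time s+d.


Each activity i is active on [start_i, start_i + duration_i).
Compute total resource usage per time slot:
  t=0: active resources = [], total = 0
  t=1: active resources = [], total = 0
  t=2: active resources = [], total = 0
  t=3: active resources = [4], total = 4
  t=4: active resources = [4], total = 4
  t=5: active resources = [4], total = 4
  t=6: active resources = [4, 4, 5], total = 13
  t=7: active resources = [4, 4, 5], total = 13
  t=8: active resources = [4, 2, 4, 5], total = 15
  t=9: active resources = [2, 4, 5], total = 11
  t=10: active resources = [4], total = 4
Peak resource demand = 15

15


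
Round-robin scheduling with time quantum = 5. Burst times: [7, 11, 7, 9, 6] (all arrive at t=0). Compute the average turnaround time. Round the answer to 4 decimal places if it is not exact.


Time quantum = 5
Execution trace:
  J1 runs 5 units, time = 5
  J2 runs 5 units, time = 10
  J3 runs 5 units, time = 15
  J4 runs 5 units, time = 20
  J5 runs 5 units, time = 25
  J1 runs 2 units, time = 27
  J2 runs 5 units, time = 32
  J3 runs 2 units, time = 34
  J4 runs 4 units, time = 38
  J5 runs 1 units, time = 39
  J2 runs 1 units, time = 40
Finish times: [27, 40, 34, 38, 39]
Average turnaround = 178/5 = 35.6

35.6


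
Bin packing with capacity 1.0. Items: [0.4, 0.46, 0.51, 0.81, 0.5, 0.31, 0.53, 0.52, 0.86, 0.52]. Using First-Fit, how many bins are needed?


Place items sequentially using First-Fit:
  Item 0.4 -> new Bin 1
  Item 0.46 -> Bin 1 (now 0.86)
  Item 0.51 -> new Bin 2
  Item 0.81 -> new Bin 3
  Item 0.5 -> new Bin 4
  Item 0.31 -> Bin 2 (now 0.82)
  Item 0.53 -> new Bin 5
  Item 0.52 -> new Bin 6
  Item 0.86 -> new Bin 7
  Item 0.52 -> new Bin 8
Total bins used = 8

8


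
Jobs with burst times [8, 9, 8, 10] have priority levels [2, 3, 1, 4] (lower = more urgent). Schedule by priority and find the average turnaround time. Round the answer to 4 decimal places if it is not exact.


Sort by priority (ascending = highest first):
Order: [(1, 8), (2, 8), (3, 9), (4, 10)]
Completion times:
  Priority 1, burst=8, C=8
  Priority 2, burst=8, C=16
  Priority 3, burst=9, C=25
  Priority 4, burst=10, C=35
Average turnaround = 84/4 = 21.0

21.0


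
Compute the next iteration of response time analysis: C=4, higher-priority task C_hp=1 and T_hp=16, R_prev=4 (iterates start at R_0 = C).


R_next = C + ceil(R_prev / T_hp) * C_hp
ceil(4 / 16) = ceil(0.25) = 1
Interference = 1 * 1 = 1
R_next = 4 + 1 = 5

5


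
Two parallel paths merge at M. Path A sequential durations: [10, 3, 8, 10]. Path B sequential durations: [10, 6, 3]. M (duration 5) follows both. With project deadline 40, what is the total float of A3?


Forward pass: ES(A3) = sum of predecessors on chain A = 13
EF = ES + duration = 13 + 8 = 21
Backward pass: LF(M) = deadline = 40; LS(M) = 40 - 5 = 35
LF(A3) = LS(M) - sum(successors on chain A) = 35 - 10 = 25
LS = LF - duration = 25 - 8 = 17
Total float = LS - ES = 17 - 13 = 4

4


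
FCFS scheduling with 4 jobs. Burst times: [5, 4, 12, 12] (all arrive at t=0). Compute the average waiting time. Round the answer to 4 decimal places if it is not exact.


FCFS order (as given): [5, 4, 12, 12]
Waiting times:
  Job 1: wait = 0
  Job 2: wait = 5
  Job 3: wait = 9
  Job 4: wait = 21
Sum of waiting times = 35
Average waiting time = 35/4 = 8.75

8.75


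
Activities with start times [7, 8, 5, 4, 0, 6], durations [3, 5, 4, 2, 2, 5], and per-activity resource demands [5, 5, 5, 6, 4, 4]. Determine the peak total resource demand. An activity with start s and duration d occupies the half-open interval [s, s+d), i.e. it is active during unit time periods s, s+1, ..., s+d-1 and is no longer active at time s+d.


Each activity i is active on [start_i, start_i + duration_i).
Compute total resource usage per time slot:
  t=0: active resources = [4], total = 4
  t=1: active resources = [4], total = 4
  t=2: active resources = [], total = 0
  t=3: active resources = [], total = 0
  t=4: active resources = [6], total = 6
  t=5: active resources = [5, 6], total = 11
  t=6: active resources = [5, 4], total = 9
  t=7: active resources = [5, 5, 4], total = 14
  t=8: active resources = [5, 5, 5, 4], total = 19
  t=9: active resources = [5, 5, 4], total = 14
  t=10: active resources = [5, 4], total = 9
  t=11: active resources = [5], total = 5
  t=12: active resources = [5], total = 5
Peak resource demand = 19

19


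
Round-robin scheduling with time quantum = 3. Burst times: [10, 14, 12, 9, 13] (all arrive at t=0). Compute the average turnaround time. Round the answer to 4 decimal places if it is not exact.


Time quantum = 3
Execution trace:
  J1 runs 3 units, time = 3
  J2 runs 3 units, time = 6
  J3 runs 3 units, time = 9
  J4 runs 3 units, time = 12
  J5 runs 3 units, time = 15
  J1 runs 3 units, time = 18
  J2 runs 3 units, time = 21
  J3 runs 3 units, time = 24
  J4 runs 3 units, time = 27
  J5 runs 3 units, time = 30
  J1 runs 3 units, time = 33
  J2 runs 3 units, time = 36
  J3 runs 3 units, time = 39
  J4 runs 3 units, time = 42
  J5 runs 3 units, time = 45
  J1 runs 1 units, time = 46
  J2 runs 3 units, time = 49
  J3 runs 3 units, time = 52
  J5 runs 3 units, time = 55
  J2 runs 2 units, time = 57
  J5 runs 1 units, time = 58
Finish times: [46, 57, 52, 42, 58]
Average turnaround = 255/5 = 51.0

51.0


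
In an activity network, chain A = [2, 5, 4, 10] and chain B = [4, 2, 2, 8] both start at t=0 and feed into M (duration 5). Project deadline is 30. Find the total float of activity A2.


Forward pass: ES(A2) = sum of predecessors on chain A = 2
EF = ES + duration = 2 + 5 = 7
Backward pass: LF(M) = deadline = 30; LS(M) = 30 - 5 = 25
LF(A2) = LS(M) - sum(successors on chain A) = 25 - 14 = 11
LS = LF - duration = 11 - 5 = 6
Total float = LS - ES = 6 - 2 = 4

4


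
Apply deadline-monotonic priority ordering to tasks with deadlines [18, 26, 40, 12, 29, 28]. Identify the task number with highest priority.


Sort tasks by relative deadline (ascending):
  Task 4: deadline = 12
  Task 1: deadline = 18
  Task 2: deadline = 26
  Task 6: deadline = 28
  Task 5: deadline = 29
  Task 3: deadline = 40
Priority order (highest first): [4, 1, 2, 6, 5, 3]
Highest priority task = 4

4


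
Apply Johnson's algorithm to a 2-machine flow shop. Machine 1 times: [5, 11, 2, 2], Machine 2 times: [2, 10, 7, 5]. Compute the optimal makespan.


Apply Johnson's rule:
  Group 1 (a <= b): [(3, 2, 7), (4, 2, 5)]
  Group 2 (a > b): [(2, 11, 10), (1, 5, 2)]
Optimal job order: [3, 4, 2, 1]
Schedule:
  Job 3: M1 done at 2, M2 done at 9
  Job 4: M1 done at 4, M2 done at 14
  Job 2: M1 done at 15, M2 done at 25
  Job 1: M1 done at 20, M2 done at 27
Makespan = 27

27


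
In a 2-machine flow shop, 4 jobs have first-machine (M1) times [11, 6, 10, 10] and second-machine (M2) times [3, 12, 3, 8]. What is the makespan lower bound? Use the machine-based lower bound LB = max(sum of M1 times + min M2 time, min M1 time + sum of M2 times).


LB1 = sum(M1 times) + min(M2 times) = 37 + 3 = 40
LB2 = min(M1 times) + sum(M2 times) = 6 + 26 = 32
Lower bound = max(LB1, LB2) = max(40, 32) = 40

40


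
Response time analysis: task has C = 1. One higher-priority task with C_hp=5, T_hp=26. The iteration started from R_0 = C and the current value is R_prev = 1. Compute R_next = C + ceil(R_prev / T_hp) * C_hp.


R_next = C + ceil(R_prev / T_hp) * C_hp
ceil(1 / 26) = ceil(0.0385) = 1
Interference = 1 * 5 = 5
R_next = 1 + 5 = 6

6


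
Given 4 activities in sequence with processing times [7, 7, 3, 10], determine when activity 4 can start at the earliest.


Activity 4 starts after activities 1 through 3 complete.
Predecessor durations: [7, 7, 3]
ES = 7 + 7 + 3 = 17

17


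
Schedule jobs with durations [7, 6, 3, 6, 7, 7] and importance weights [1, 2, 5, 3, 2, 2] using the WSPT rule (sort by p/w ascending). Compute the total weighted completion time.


Compute p/w ratios and sort ascending (WSPT): [(3, 5), (6, 3), (6, 2), (7, 2), (7, 2), (7, 1)]
Compute weighted completion times:
  Job (p=3,w=5): C=3, w*C=5*3=15
  Job (p=6,w=3): C=9, w*C=3*9=27
  Job (p=6,w=2): C=15, w*C=2*15=30
  Job (p=7,w=2): C=22, w*C=2*22=44
  Job (p=7,w=2): C=29, w*C=2*29=58
  Job (p=7,w=1): C=36, w*C=1*36=36
Total weighted completion time = 210

210


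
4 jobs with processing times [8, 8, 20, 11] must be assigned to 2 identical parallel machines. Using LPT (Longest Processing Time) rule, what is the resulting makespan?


Sort jobs in decreasing order (LPT): [20, 11, 8, 8]
Assign each job to the least loaded machine:
  Machine 1: jobs [20], load = 20
  Machine 2: jobs [11, 8, 8], load = 27
Makespan = max load = 27

27


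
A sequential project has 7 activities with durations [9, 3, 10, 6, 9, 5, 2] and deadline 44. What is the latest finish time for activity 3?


LF(activity 3) = deadline - sum of successor durations
Successors: activities 4 through 7 with durations [6, 9, 5, 2]
Sum of successor durations = 22
LF = 44 - 22 = 22

22


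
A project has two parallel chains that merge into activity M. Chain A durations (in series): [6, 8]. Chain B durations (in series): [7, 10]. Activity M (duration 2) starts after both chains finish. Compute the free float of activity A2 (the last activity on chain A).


ES(A2) = sum of predecessors on chain A = 6
EF(A2) = ES + duration = 6 + 8 = 14
Successor of A2 is M. ES(M) = max(sum(A), sum(B)) = max(14, 17) = 17
Free float = ES(successor) - EF(current) = 17 - 14 = 3

3


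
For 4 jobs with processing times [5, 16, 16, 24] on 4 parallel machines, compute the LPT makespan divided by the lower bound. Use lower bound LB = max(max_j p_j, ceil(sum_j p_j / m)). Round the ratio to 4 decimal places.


LPT order: [24, 16, 16, 5]
Machine loads after assignment: [24, 16, 16, 5]
LPT makespan = 24
Lower bound = max(max_job, ceil(total/4)) = max(24, 16) = 24
Ratio = 24 / 24 = 1.0

1.0


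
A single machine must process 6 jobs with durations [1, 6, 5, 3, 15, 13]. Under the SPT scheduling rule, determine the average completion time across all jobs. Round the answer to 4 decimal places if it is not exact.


Sort jobs by processing time (SPT order): [1, 3, 5, 6, 13, 15]
Compute completion times sequentially:
  Job 1: processing = 1, completes at 1
  Job 2: processing = 3, completes at 4
  Job 3: processing = 5, completes at 9
  Job 4: processing = 6, completes at 15
  Job 5: processing = 13, completes at 28
  Job 6: processing = 15, completes at 43
Sum of completion times = 100
Average completion time = 100/6 = 16.6667

16.6667


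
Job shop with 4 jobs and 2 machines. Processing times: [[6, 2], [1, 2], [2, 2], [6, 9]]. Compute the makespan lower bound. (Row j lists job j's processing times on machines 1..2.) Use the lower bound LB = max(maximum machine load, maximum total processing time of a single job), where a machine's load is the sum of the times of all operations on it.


Machine loads:
  Machine 1: 6 + 1 + 2 + 6 = 15
  Machine 2: 2 + 2 + 2 + 9 = 15
Max machine load = 15
Job totals:
  Job 1: 8
  Job 2: 3
  Job 3: 4
  Job 4: 15
Max job total = 15
Lower bound = max(15, 15) = 15

15


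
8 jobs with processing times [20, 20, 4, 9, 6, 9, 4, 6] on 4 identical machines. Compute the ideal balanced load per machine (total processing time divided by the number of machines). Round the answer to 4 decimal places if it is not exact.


Total processing time = 20 + 20 + 4 + 9 + 6 + 9 + 4 + 6 = 78
Number of machines = 4
Ideal balanced load = 78 / 4 = 19.5

19.5


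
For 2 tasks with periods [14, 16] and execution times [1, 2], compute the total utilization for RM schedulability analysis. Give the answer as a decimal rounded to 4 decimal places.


Compute individual utilizations (exact fractions):
  Task 1: C/T = 1/14 (approx. 0.0714)
  Task 2: C/T = 2/16 = 1/8 (approx. 0.125)
Total utilization U = 1/14 + 1/8 = 11/56
Rounded to 4 decimal places: U = 0.1964
RM (Liu & Layland) bound for 2 tasks = 0.828427; compare with U = 11/56 (approx. 0.196429)
U <= bound, so schedulable by RM sufficient condition.

0.1964


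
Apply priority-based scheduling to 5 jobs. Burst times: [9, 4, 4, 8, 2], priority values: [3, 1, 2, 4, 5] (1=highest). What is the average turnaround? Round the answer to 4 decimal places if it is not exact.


Sort by priority (ascending = highest first):
Order: [(1, 4), (2, 4), (3, 9), (4, 8), (5, 2)]
Completion times:
  Priority 1, burst=4, C=4
  Priority 2, burst=4, C=8
  Priority 3, burst=9, C=17
  Priority 4, burst=8, C=25
  Priority 5, burst=2, C=27
Average turnaround = 81/5 = 16.2

16.2


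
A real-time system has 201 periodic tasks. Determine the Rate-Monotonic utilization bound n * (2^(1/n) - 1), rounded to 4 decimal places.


Compute 2^(1/201) = 1.0034544463
Subtract 1: 1.0034544463 - 1 = 0.0034544463
Multiply by n: 201 * 0.0034544463 = 0.6943437063
Round to 4 dp: 0.6943

0.6943


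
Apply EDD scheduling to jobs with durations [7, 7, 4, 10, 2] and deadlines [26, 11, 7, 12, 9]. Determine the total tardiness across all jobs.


Sort by due date (EDD order): [(4, 7), (2, 9), (7, 11), (10, 12), (7, 26)]
Compute completion times and tardiness:
  Job 1: p=4, d=7, C=4, tardiness=max(0,4-7)=0
  Job 2: p=2, d=9, C=6, tardiness=max(0,6-9)=0
  Job 3: p=7, d=11, C=13, tardiness=max(0,13-11)=2
  Job 4: p=10, d=12, C=23, tardiness=max(0,23-12)=11
  Job 5: p=7, d=26, C=30, tardiness=max(0,30-26)=4
Total tardiness = 17

17


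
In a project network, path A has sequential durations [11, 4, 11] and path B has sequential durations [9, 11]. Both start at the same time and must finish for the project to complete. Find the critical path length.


Path A total = 11 + 4 + 11 = 26
Path B total = 9 + 11 = 20
Critical path = longest path = max(26, 20) = 26

26


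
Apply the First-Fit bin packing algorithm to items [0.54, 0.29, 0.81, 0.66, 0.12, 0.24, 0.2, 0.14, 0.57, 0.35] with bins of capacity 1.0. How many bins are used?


Place items sequentially using First-Fit:
  Item 0.54 -> new Bin 1
  Item 0.29 -> Bin 1 (now 0.83)
  Item 0.81 -> new Bin 2
  Item 0.66 -> new Bin 3
  Item 0.12 -> Bin 1 (now 0.95)
  Item 0.24 -> Bin 3 (now 0.9)
  Item 0.2 -> new Bin 4
  Item 0.14 -> Bin 2 (now 0.95)
  Item 0.57 -> Bin 4 (now 0.77)
  Item 0.35 -> new Bin 5
Total bins used = 5

5


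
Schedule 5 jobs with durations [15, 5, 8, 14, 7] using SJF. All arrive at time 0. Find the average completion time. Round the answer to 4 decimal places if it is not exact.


SJF order (ascending): [5, 7, 8, 14, 15]
Completion times:
  Job 1: burst=5, C=5
  Job 2: burst=7, C=12
  Job 3: burst=8, C=20
  Job 4: burst=14, C=34
  Job 5: burst=15, C=49
Average completion = 120/5 = 24.0

24.0


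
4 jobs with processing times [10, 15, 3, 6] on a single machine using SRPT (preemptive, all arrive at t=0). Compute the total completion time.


Since all jobs arrive at t=0, SRPT equals SPT ordering.
SPT order: [3, 6, 10, 15]
Completion times:
  Job 1: p=3, C=3
  Job 2: p=6, C=9
  Job 3: p=10, C=19
  Job 4: p=15, C=34
Total completion time = 3 + 9 + 19 + 34 = 65

65


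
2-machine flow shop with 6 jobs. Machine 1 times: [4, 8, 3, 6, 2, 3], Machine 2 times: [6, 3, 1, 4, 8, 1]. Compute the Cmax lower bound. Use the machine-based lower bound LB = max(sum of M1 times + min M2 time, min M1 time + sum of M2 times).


LB1 = sum(M1 times) + min(M2 times) = 26 + 1 = 27
LB2 = min(M1 times) + sum(M2 times) = 2 + 23 = 25
Lower bound = max(LB1, LB2) = max(27, 25) = 27

27


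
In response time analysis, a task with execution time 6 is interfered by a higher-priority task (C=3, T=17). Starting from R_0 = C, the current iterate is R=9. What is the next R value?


R_next = C + ceil(R_prev / T_hp) * C_hp
ceil(9 / 17) = ceil(0.5294) = 1
Interference = 1 * 3 = 3
R_next = 6 + 3 = 9
R_next = R_prev, so the iteration has converged (response time = 9).

9
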